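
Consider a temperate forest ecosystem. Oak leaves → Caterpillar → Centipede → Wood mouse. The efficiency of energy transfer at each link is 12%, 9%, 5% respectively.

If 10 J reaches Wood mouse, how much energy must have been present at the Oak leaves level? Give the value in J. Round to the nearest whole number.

Cumulative transfer efficiency: 0.12 × 0.09 × 0.05 = 0.00054
Oak leaves energy = 10 / 0.00054 = 18519 J

18519 J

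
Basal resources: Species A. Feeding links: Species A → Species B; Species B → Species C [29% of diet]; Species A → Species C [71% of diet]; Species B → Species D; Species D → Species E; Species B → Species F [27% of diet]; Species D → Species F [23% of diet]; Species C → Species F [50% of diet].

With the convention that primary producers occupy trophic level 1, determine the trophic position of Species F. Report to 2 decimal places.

Species B: 1 + 1 = 2
Species C: 1 + (0.29×2 + 0.71×1) = 2.29
Species D: 1 + 2 = 3
Species E: 1 + 3 = 4
Species F: 1 + (0.27×2 + 0.23×3 + 0.5×2.29) = 3.375

3.38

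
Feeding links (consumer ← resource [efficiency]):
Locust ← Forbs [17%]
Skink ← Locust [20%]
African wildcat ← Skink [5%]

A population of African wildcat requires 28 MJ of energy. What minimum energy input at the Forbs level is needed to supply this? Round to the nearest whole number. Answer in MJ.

16471 MJ

Cumulative transfer efficiency: 0.17 × 0.2 × 0.05 = 0.0017
Forbs energy = 28 / 0.0017 = 16471 MJ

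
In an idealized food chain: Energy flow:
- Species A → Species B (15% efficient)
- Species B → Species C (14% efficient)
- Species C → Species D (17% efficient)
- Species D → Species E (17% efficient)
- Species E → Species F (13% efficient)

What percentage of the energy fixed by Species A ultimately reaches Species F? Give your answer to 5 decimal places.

Product of link efficiencies: 0.15 × 0.14 × 0.17 × 0.17 × 0.13 = 0.000078897
As a percentage: 0.000078897 × 100 = 0.00789%

0.00789%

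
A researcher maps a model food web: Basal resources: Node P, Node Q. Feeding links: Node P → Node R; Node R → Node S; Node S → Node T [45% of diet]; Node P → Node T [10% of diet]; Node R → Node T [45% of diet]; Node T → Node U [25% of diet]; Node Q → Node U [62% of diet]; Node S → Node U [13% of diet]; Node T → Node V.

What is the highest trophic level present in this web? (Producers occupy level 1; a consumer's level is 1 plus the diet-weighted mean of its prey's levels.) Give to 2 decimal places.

4.35

Node R: 1 + 1 = 2
Node S: 1 + 2 = 3
Node T: 1 + (0.45×3 + 0.1×1 + 0.45×2) = 3.35
Node U: 1 + (0.25×3.35 + 0.62×1 + 0.13×3) = 2.8475
Node V: 1 + 3.35 = 4.35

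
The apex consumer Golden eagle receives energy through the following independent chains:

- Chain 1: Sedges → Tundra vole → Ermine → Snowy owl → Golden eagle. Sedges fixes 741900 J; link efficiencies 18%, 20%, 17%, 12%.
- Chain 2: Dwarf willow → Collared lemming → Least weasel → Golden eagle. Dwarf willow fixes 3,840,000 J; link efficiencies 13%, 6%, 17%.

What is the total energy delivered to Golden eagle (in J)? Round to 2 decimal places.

5636.69 J

Chain 1: 741900 × 0.18 × 0.2 × 0.17 × 0.12 = 544.85136 J
Chain 2: 3840000 × 0.13 × 0.06 × 0.17 = 5091.84 J
Total at Golden eagle: 544.85136 + 5091.84 = 5636.69136 J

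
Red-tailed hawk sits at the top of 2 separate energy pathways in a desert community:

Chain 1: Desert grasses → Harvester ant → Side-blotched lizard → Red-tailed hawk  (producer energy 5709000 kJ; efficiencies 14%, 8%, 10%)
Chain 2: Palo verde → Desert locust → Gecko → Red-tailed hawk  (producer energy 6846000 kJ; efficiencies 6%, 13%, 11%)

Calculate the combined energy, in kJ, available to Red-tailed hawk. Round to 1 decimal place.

Chain 1: 5709000 × 0.14 × 0.08 × 0.1 = 6394.08 kJ
Chain 2: 6846000 × 0.06 × 0.13 × 0.11 = 5873.868 kJ
Total at Red-tailed hawk: 6394.08 + 5873.868 = 12267.948 kJ

12267.9 kJ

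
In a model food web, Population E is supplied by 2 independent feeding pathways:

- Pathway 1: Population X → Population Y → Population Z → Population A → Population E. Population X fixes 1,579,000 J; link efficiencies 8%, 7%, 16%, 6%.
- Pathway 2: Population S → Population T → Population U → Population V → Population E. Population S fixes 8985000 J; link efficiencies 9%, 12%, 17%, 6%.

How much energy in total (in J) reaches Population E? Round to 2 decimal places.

1074.67 J

Pathway 1: 1579000 × 0.08 × 0.07 × 0.16 × 0.06 = 84.88704 J
Pathway 2: 8985000 × 0.09 × 0.12 × 0.17 × 0.06 = 989.7876 J
Total at Population E: 84.88704 + 989.7876 = 1074.67464 J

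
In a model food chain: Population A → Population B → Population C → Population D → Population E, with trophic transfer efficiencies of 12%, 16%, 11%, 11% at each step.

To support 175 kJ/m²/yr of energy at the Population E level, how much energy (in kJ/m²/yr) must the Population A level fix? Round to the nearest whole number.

Cumulative transfer efficiency: 0.12 × 0.16 × 0.11 × 0.11 = 0.00023232
Population A energy = 175 / 0.00023232 = 753271 kJ/m²/yr

753271 kJ/m²/yr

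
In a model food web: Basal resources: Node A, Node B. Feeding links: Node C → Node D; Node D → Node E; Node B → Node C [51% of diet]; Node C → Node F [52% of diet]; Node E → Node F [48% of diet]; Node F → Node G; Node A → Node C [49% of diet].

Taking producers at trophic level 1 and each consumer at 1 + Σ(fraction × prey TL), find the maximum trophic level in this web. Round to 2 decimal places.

4.96

Node C: 1 + (0.51×1 + 0.49×1) = 2
Node D: 1 + 2 = 3
Node E: 1 + 3 = 4
Node F: 1 + (0.52×2 + 0.48×4) = 3.96
Node G: 1 + 3.96 = 4.96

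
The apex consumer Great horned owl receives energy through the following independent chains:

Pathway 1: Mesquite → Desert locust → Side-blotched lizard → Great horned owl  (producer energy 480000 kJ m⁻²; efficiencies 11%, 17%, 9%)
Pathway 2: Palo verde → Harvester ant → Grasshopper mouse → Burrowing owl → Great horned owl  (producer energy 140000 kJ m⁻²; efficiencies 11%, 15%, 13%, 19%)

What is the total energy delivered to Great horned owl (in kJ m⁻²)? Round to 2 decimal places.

864.90 kJ m⁻²

Pathway 1: 480000 × 0.11 × 0.17 × 0.09 = 807.84 kJ m⁻²
Pathway 2: 140000 × 0.11 × 0.15 × 0.13 × 0.19 = 57.057 kJ m⁻²
Total at Great horned owl: 807.84 + 57.057 = 864.897 kJ m⁻²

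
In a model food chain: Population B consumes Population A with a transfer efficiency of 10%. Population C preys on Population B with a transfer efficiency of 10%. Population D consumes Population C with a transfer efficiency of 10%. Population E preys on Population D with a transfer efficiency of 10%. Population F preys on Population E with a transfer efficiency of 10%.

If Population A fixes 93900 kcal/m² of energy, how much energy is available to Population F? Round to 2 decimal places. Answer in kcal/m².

0.94 kcal/m²

Population B: 93900 × 0.1 = 9390 kcal/m²
Population C: 9390 × 0.1 = 939 kcal/m²
Population D: 939 × 0.1 = 93.9 kcal/m²
Population E: 93.9 × 0.1 = 9.39 kcal/m²
Population F: 9.39 × 0.1 = 0.939 kcal/m²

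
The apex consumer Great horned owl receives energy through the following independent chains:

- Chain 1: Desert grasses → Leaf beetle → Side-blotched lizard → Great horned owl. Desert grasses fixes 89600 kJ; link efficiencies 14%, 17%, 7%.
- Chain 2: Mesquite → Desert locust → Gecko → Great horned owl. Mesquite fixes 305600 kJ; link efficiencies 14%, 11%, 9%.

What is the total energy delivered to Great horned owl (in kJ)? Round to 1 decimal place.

572.8 kJ

Chain 1: 89600 × 0.14 × 0.17 × 0.07 = 149.2736 kJ
Chain 2: 305600 × 0.14 × 0.11 × 0.09 = 423.5616 kJ
Total at Great horned owl: 149.2736 + 423.5616 = 572.8352 kJ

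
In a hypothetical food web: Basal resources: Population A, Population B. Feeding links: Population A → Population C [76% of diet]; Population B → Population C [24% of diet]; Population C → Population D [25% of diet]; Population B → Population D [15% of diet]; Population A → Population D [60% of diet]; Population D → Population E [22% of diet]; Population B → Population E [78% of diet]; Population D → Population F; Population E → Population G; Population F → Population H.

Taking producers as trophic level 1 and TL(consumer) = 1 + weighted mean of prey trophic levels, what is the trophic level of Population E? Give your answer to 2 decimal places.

Population C: 1 + (0.76×1 + 0.24×1) = 2
Population D: 1 + (0.25×2 + 0.15×1 + 0.6×1) = 2.25
Population E: 1 + (0.22×2.25 + 0.78×1) = 2.275
Population F: 1 + 2.25 = 3.25
Population G: 1 + 2.275 = 3.275
Population H: 1 + 3.25 = 4.25

2.28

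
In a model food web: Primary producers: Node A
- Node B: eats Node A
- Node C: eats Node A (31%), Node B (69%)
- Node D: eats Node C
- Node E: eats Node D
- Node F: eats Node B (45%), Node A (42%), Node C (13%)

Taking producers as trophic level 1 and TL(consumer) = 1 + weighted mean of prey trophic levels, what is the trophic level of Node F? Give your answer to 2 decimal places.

Node B: 1 + 1 = 2
Node C: 1 + (0.31×1 + 0.69×2) = 2.69
Node D: 1 + 2.69 = 3.69
Node E: 1 + 3.69 = 4.69
Node F: 1 + (0.45×2 + 0.42×1 + 0.13×2.69) = 2.6697

2.67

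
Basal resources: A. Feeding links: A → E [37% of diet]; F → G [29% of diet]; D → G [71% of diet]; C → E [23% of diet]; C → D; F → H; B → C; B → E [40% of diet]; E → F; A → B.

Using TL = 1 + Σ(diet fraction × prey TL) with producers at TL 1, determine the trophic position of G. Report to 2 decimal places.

4.96

B: 1 + 1 = 2
C: 1 + 2 = 3
D: 1 + 3 = 4
E: 1 + (0.4×2 + 0.23×3 + 0.37×1) = 2.86
F: 1 + 2.86 = 3.86
G: 1 + (0.29×3.86 + 0.71×4) = 4.9594
H: 1 + 3.86 = 4.86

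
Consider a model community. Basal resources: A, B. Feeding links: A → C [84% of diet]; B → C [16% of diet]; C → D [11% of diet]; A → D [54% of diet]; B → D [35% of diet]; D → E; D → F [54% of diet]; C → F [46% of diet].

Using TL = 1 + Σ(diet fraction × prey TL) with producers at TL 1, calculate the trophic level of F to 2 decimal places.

3.06

C: 1 + (0.84×1 + 0.16×1) = 2
D: 1 + (0.11×2 + 0.54×1 + 0.35×1) = 2.11
E: 1 + 2.11 = 3.11
F: 1 + (0.54×2.11 + 0.46×2) = 3.0594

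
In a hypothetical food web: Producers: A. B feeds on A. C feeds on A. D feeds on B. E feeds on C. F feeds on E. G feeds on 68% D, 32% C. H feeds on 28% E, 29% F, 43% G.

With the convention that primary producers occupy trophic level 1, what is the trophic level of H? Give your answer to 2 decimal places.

4.58

B: 1 + 1 = 2
C: 1 + 1 = 2
D: 1 + 2 = 3
E: 1 + 2 = 3
F: 1 + 3 = 4
G: 1 + (0.68×3 + 0.32×2) = 3.68
H: 1 + (0.28×3 + 0.29×4 + 0.43×3.68) = 4.5824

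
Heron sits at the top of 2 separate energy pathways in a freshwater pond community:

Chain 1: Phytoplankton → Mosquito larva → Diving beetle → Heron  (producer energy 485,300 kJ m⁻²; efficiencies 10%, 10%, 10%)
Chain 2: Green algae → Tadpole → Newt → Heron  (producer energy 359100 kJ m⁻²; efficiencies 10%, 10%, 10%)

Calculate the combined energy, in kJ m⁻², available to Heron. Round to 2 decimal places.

Chain 1: 485300 × 0.1 × 0.1 × 0.1 = 485.3 kJ m⁻²
Chain 2: 359100 × 0.1 × 0.1 × 0.1 = 359.1 kJ m⁻²
Total at Heron: 485.3 + 359.1 = 844.4 kJ m⁻²

844.40 kJ m⁻²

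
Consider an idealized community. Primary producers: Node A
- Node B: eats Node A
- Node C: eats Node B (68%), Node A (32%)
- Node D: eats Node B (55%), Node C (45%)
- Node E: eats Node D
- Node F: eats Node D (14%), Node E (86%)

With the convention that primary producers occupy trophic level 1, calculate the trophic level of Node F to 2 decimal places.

5.17

Node B: 1 + 1 = 2
Node C: 1 + (0.68×2 + 0.32×1) = 2.68
Node D: 1 + (0.55×2 + 0.45×2.68) = 3.306
Node E: 1 + 3.306 = 4.306
Node F: 1 + (0.14×3.306 + 0.86×4.306) = 5.166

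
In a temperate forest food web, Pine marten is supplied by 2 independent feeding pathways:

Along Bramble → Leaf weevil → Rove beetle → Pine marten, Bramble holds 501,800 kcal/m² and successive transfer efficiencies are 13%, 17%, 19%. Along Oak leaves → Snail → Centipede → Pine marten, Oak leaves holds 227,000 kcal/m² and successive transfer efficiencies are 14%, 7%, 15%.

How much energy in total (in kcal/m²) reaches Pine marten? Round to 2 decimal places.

2440.75 kcal/m²

Via Bramble: 501800 × 0.13 × 0.17 × 0.19 = 2107.0582 kcal/m²
Via Oak leaves: 227000 × 0.14 × 0.07 × 0.15 = 333.69 kcal/m²
Total at Pine marten: 2107.0582 + 333.69 = 2440.7482 kcal/m²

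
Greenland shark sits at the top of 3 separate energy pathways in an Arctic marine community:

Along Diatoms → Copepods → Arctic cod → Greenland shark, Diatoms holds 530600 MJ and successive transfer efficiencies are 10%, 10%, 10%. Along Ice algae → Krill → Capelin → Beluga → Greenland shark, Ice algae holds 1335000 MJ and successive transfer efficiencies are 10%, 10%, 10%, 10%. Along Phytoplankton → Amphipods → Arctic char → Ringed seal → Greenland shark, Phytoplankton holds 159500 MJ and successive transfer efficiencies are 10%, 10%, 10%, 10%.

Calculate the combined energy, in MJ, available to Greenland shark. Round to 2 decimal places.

Via Diatoms: 530600 × 0.1 × 0.1 × 0.1 = 530.6 MJ
Via Ice algae: 1335000 × 0.1 × 0.1 × 0.1 × 0.1 = 133.5 MJ
Via Phytoplankton: 159500 × 0.1 × 0.1 × 0.1 × 0.1 = 15.95 MJ
Total at Greenland shark: 530.6 + 133.5 + 15.95 = 680.05 MJ

680.05 MJ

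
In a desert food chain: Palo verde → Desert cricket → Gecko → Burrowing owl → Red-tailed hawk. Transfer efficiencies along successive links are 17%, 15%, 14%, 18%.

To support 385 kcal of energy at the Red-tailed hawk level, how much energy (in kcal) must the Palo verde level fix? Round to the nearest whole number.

Cumulative transfer efficiency: 0.17 × 0.15 × 0.14 × 0.18 = 0.0006426
Palo verde energy = 385 / 0.0006426 = 599129 kcal

599129 kcal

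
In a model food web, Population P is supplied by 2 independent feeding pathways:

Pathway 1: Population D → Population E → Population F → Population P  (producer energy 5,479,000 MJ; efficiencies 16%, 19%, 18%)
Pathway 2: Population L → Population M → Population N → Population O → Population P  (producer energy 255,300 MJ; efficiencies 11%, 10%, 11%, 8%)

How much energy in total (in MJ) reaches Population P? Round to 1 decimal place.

Pathway 1: 5479000 × 0.16 × 0.19 × 0.18 = 29981.088 MJ
Pathway 2: 255300 × 0.11 × 0.1 × 0.11 × 0.08 = 24.71304 MJ
Total at Population P: 29981.088 + 24.71304 = 30005.80104 MJ

30005.8 MJ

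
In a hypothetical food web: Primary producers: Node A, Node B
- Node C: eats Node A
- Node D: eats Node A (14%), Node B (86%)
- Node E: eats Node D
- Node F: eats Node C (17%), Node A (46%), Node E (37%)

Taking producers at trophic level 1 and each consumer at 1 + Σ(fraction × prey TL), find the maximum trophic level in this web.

Node C: 1 + 1 = 2
Node D: 1 + (0.14×1 + 0.86×1) = 2
Node E: 1 + 2 = 3
Node F: 1 + (0.17×2 + 0.46×1 + 0.37×3) = 2.91

3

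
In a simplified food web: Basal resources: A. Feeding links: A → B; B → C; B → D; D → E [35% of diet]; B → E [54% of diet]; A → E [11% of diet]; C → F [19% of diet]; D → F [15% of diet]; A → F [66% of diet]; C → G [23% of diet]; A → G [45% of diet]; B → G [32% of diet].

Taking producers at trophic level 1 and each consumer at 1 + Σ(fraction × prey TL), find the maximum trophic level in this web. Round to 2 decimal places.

B: 1 + 1 = 2
C: 1 + 2 = 3
D: 1 + 2 = 3
E: 1 + (0.35×3 + 0.54×2 + 0.11×1) = 3.24
F: 1 + (0.19×3 + 0.15×3 + 0.66×1) = 2.68
G: 1 + (0.23×3 + 0.45×1 + 0.32×2) = 2.78

3.24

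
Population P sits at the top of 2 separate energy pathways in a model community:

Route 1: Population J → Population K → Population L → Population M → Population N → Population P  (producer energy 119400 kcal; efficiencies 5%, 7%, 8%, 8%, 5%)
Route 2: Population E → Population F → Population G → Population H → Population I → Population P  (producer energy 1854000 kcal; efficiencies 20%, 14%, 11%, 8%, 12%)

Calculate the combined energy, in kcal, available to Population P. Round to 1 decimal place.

Route 1: 119400 × 0.05 × 0.07 × 0.08 × 0.08 × 0.05 = 0.133728 kcal
Route 2: 1854000 × 0.2 × 0.14 × 0.11 × 0.08 × 0.12 = 54.819072 kcal
Total at Population P: 0.133728 + 54.819072 = 54.9528 kcal

55.0 kcal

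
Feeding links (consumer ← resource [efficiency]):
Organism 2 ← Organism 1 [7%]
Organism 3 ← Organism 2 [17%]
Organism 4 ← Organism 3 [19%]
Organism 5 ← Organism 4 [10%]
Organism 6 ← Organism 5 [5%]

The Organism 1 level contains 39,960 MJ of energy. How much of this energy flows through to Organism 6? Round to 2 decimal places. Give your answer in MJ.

Organism 2: 39960 × 0.07 = 2797.2 MJ
Organism 3: 2797.2 × 0.17 = 475.524 MJ
Organism 4: 475.524 × 0.19 = 90.34956 MJ
Organism 5: 90.34956 × 0.1 = 9.034956 MJ
Organism 6: 9.034956 × 0.05 = 0.4517478 MJ

0.45 MJ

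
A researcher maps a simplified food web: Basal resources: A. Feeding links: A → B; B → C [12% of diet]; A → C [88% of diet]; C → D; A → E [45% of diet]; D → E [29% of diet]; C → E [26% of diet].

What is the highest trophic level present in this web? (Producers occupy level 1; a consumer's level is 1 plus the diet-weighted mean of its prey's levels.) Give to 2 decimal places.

B: 1 + 1 = 2
C: 1 + (0.12×2 + 0.88×1) = 2.12
D: 1 + 2.12 = 3.12
E: 1 + (0.45×1 + 0.29×3.12 + 0.26×2.12) = 2.906

3.12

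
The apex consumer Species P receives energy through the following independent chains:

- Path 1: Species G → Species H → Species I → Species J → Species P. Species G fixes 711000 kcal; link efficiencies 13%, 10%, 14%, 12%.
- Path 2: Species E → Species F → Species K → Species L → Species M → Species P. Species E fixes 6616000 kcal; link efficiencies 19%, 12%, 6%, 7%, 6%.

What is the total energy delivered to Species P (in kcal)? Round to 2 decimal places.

Path 1: 711000 × 0.13 × 0.1 × 0.14 × 0.12 = 155.2824 kcal
Path 2: 6616000 × 0.19 × 0.12 × 0.06 × 0.07 × 0.06 = 38.0128896 kcal
Total at Species P: 155.2824 + 38.0128896 = 193.2952896 kcal

193.30 kcal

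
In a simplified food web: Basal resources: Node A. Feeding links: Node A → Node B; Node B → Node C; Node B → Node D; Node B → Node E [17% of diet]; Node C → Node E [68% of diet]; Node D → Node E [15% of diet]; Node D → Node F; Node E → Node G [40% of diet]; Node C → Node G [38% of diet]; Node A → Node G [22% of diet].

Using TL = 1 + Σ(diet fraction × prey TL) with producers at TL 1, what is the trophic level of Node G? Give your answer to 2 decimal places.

3.89

Node B: 1 + 1 = 2
Node C: 1 + 2 = 3
Node D: 1 + 2 = 3
Node E: 1 + (0.17×2 + 0.68×3 + 0.15×3) = 3.83
Node F: 1 + 3 = 4
Node G: 1 + (0.4×3.83 + 0.38×3 + 0.22×1) = 3.892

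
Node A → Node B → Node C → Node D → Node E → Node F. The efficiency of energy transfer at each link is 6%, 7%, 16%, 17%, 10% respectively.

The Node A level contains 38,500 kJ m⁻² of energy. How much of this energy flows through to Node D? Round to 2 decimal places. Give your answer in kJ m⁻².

25.87 kJ m⁻²

Node B: 38500 × 0.06 = 2310 kJ m⁻²
Node C: 2310 × 0.07 = 161.7 kJ m⁻²
Node D: 161.7 × 0.16 = 25.872 kJ m⁻²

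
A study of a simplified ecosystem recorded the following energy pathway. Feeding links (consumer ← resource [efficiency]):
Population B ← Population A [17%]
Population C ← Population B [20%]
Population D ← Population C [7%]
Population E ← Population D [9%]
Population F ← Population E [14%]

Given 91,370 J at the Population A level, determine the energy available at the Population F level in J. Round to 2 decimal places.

2.74 J

Population B: 91370 × 0.17 = 15532.9 J
Population C: 15532.9 × 0.2 = 3106.58 J
Population D: 3106.58 × 0.07 = 217.4606 J
Population E: 217.4606 × 0.09 = 19.571454 J
Population F: 19.571454 × 0.14 = 2.74000356 J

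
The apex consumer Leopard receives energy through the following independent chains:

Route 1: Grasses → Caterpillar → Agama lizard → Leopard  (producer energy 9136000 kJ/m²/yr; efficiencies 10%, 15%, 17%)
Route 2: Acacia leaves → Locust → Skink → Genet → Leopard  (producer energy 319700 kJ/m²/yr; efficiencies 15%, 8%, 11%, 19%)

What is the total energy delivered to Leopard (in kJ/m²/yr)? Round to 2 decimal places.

23376.98 kJ/m²/yr

Route 1: 9136000 × 0.1 × 0.15 × 0.17 = 23296.8 kJ/m²/yr
Route 2: 319700 × 0.15 × 0.08 × 0.11 × 0.19 = 80.18076 kJ/m²/yr
Total at Leopard: 23296.8 + 80.18076 = 23376.98076 kJ/m²/yr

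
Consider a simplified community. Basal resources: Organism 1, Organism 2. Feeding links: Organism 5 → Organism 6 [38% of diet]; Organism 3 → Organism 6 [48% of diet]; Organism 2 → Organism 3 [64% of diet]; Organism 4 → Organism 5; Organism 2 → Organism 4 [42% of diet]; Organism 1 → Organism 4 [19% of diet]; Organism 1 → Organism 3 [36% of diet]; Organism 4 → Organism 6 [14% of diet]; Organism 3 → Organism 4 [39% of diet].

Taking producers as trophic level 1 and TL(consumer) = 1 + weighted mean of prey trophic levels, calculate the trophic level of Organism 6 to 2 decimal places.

Organism 3: 1 + (0.64×1 + 0.36×1) = 2
Organism 4: 1 + (0.19×1 + 0.39×2 + 0.42×1) = 2.39
Organism 5: 1 + 2.39 = 3.39
Organism 6: 1 + (0.14×2.39 + 0.48×2 + 0.38×3.39) = 3.5828

3.58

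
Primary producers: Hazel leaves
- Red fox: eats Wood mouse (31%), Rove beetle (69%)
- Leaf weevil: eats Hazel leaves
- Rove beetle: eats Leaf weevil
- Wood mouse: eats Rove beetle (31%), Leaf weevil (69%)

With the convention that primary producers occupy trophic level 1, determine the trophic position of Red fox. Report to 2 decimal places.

Leaf weevil: 1 + 1 = 2
Rove beetle: 1 + 2 = 3
Wood mouse: 1 + (0.31×3 + 0.69×2) = 3.31
Red fox: 1 + (0.31×3.31 + 0.69×3) = 4.0961

4.10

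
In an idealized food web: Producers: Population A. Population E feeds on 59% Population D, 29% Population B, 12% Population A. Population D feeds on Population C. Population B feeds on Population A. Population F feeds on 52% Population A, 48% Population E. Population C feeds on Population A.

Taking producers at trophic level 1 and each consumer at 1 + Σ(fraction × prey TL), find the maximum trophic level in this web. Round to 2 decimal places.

3.47

Population B: 1 + 1 = 2
Population C: 1 + 1 = 2
Population D: 1 + 2 = 3
Population E: 1 + (0.59×3 + 0.29×2 + 0.12×1) = 3.47
Population F: 1 + (0.52×1 + 0.48×3.47) = 3.1856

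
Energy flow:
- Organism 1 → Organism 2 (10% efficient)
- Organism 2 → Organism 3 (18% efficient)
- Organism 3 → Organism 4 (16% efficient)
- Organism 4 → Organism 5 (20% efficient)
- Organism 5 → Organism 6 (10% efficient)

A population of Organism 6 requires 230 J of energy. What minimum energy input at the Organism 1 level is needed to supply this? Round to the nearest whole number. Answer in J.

Cumulative transfer efficiency: 0.1 × 0.18 × 0.16 × 0.2 × 0.1 = 0.0000576
Organism 1 energy = 230 / 0.0000576 = 3993056 J

3993056 J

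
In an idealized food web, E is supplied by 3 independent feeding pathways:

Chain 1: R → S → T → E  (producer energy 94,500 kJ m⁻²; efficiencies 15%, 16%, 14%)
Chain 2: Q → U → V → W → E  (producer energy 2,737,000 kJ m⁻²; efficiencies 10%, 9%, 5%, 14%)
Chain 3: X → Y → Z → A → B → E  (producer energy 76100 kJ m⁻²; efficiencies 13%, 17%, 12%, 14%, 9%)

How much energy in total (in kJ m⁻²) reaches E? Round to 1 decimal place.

492.5 kJ m⁻²

Chain 1: 94500 × 0.15 × 0.16 × 0.14 = 317.52 kJ m⁻²
Chain 2: 2737000 × 0.1 × 0.09 × 0.05 × 0.14 = 172.431 kJ m⁻²
Chain 3: 76100 × 0.13 × 0.17 × 0.12 × 0.14 × 0.09 = 2.54289672 kJ m⁻²
Total at E: 317.52 + 172.431 + 2.54289672 = 492.49389672 kJ m⁻²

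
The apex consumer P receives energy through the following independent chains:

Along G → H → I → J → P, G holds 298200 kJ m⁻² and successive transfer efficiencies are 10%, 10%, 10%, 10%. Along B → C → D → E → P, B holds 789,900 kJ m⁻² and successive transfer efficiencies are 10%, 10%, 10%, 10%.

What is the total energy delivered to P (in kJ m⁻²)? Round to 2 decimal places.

Via G: 298200 × 0.1 × 0.1 × 0.1 × 0.1 = 29.82 kJ m⁻²
Via B: 789900 × 0.1 × 0.1 × 0.1 × 0.1 = 78.99 kJ m⁻²
Total at P: 29.82 + 78.99 = 108.81 kJ m⁻²

108.81 kJ m⁻²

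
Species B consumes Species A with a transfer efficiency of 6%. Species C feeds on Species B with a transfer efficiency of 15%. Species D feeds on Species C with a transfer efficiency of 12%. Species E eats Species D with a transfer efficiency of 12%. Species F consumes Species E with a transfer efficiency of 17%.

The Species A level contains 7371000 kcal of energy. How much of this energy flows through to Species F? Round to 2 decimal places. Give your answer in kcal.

162.40 kcal

Species B: 7371000 × 0.06 = 442260 kcal
Species C: 442260 × 0.15 = 66339 kcal
Species D: 66339 × 0.12 = 7960.68 kcal
Species E: 7960.68 × 0.12 = 955.2816 kcal
Species F: 955.2816 × 0.17 = 162.397872 kcal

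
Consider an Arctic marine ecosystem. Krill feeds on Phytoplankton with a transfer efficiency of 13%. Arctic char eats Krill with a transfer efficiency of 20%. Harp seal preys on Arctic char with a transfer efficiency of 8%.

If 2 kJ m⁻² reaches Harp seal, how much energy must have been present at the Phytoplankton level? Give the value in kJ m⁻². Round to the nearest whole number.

962 kJ m⁻²

Cumulative transfer efficiency: 0.13 × 0.2 × 0.08 = 0.00208
Phytoplankton energy = 2 / 0.00208 = 962 kJ m⁻²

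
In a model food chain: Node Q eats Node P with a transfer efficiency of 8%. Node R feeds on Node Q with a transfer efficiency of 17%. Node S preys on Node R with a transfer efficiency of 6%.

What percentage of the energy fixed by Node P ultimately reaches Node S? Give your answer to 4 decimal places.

Product of link efficiencies: 0.08 × 0.17 × 0.06 = 0.000816
As a percentage: 0.000816 × 100 = 0.0816%

0.0816%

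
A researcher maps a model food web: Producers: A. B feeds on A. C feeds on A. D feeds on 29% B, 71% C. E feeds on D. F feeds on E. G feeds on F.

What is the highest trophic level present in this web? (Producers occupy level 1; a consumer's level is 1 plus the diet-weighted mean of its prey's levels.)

B: 1 + 1 = 2
C: 1 + 1 = 2
D: 1 + (0.29×2 + 0.71×2) = 3
E: 1 + 3 = 4
F: 1 + 4 = 5
G: 1 + 5 = 6

6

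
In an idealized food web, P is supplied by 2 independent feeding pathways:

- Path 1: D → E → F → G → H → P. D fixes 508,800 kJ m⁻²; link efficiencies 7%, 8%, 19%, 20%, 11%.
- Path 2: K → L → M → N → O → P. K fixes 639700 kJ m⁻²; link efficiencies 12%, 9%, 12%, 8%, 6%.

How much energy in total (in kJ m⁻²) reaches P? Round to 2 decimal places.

Path 1: 508800 × 0.07 × 0.08 × 0.19 × 0.2 × 0.11 = 11.9099904 kJ m⁻²
Path 2: 639700 × 0.12 × 0.09 × 0.12 × 0.08 × 0.06 = 3.97944576 kJ m⁻²
Total at P: 11.9099904 + 3.97944576 = 15.88943616 kJ m⁻²

15.89 kJ m⁻²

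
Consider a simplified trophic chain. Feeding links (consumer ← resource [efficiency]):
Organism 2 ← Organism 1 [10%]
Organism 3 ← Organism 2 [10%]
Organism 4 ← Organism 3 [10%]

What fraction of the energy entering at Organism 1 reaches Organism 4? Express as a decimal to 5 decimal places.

Product of link efficiencies: 0.1 × 0.1 × 0.1 = 0.001

0.00100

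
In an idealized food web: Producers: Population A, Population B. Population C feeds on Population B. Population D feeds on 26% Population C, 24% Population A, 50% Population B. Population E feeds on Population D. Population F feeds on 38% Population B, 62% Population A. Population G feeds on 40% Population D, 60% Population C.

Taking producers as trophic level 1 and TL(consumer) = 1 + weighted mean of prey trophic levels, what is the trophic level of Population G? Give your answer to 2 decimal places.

Population C: 1 + 1 = 2
Population D: 1 + (0.26×2 + 0.24×1 + 0.5×1) = 2.26
Population E: 1 + 2.26 = 3.26
Population F: 1 + (0.38×1 + 0.62×1) = 2
Population G: 1 + (0.4×2.26 + 0.6×2) = 3.104

3.10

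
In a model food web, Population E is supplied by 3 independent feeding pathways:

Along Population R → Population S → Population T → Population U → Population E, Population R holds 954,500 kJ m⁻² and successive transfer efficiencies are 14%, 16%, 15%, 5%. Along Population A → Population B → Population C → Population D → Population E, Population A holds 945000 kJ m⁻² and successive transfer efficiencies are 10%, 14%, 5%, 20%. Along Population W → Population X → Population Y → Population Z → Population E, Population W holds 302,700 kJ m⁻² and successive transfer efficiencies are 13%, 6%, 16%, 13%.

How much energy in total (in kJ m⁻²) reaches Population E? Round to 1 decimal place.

Via Population R: 954500 × 0.14 × 0.16 × 0.15 × 0.05 = 160.356 kJ m⁻²
Via Population A: 945000 × 0.1 × 0.14 × 0.05 × 0.2 = 132.3 kJ m⁻²
Via Population W: 302700 × 0.13 × 0.06 × 0.16 × 0.13 = 49.110048 kJ m⁻²
Total at Population E: 160.356 + 132.3 + 49.110048 = 341.766048 kJ m⁻²

341.8 kJ m⁻²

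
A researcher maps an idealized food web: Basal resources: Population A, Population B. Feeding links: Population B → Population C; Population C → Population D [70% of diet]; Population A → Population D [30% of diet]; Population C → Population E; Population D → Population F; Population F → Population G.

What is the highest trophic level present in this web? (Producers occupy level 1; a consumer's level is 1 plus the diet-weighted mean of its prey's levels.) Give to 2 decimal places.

Population C: 1 + 1 = 2
Population D: 1 + (0.7×2 + 0.3×1) = 2.7
Population E: 1 + 2 = 3
Population F: 1 + 2.7 = 3.7
Population G: 1 + 3.7 = 4.7

4.70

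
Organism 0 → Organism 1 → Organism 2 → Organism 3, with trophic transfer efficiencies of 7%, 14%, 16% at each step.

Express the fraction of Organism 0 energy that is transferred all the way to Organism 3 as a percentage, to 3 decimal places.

0.157%

Product of link efficiencies: 0.07 × 0.14 × 0.16 = 0.001568
As a percentage: 0.001568 × 100 = 0.157%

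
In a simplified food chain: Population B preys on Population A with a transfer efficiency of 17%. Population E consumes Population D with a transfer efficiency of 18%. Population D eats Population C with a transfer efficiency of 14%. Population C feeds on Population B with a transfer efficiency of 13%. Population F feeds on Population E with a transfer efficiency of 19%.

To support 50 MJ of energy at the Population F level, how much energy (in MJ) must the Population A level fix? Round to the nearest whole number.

Cumulative transfer efficiency: 0.17 × 0.13 × 0.14 × 0.18 × 0.19 = 0.0001058148
Population A energy = 50 / 0.0001058148 = 472524 MJ

472524 MJ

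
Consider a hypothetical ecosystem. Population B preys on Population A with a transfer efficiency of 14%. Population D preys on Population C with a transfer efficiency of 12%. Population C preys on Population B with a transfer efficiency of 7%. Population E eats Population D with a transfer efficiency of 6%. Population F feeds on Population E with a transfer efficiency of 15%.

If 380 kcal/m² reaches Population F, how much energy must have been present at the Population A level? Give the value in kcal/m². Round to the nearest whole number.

35903250 kcal/m²

Cumulative transfer efficiency: 0.14 × 0.07 × 0.12 × 0.06 × 0.15 = 0.000010584
Population A energy = 380 / 0.000010584 = 35903250 kcal/m²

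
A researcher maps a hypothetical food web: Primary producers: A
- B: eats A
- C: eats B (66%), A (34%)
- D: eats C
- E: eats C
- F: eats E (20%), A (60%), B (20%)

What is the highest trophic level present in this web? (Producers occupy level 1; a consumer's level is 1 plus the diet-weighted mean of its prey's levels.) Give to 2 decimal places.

3.66

B: 1 + 1 = 2
C: 1 + (0.66×2 + 0.34×1) = 2.66
D: 1 + 2.66 = 3.66
E: 1 + 2.66 = 3.66
F: 1 + (0.2×3.66 + 0.6×1 + 0.2×2) = 2.732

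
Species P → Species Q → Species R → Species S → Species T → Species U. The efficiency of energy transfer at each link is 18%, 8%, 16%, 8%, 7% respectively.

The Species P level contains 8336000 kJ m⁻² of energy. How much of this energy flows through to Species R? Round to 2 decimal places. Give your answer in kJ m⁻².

Species Q: 8336000 × 0.18 = 1500480 kJ m⁻²
Species R: 1500480 × 0.08 = 120038.4 kJ m⁻²

120038.40 kJ m⁻²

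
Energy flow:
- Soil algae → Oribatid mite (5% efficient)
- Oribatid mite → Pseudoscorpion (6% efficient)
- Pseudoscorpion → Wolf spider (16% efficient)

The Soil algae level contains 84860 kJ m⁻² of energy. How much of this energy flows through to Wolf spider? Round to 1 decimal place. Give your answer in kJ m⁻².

Oribatid mite: 84860 × 0.05 = 4243 kJ m⁻²
Pseudoscorpion: 4243 × 0.06 = 254.58 kJ m⁻²
Wolf spider: 254.58 × 0.16 = 40.7328 kJ m⁻²

40.7 kJ m⁻²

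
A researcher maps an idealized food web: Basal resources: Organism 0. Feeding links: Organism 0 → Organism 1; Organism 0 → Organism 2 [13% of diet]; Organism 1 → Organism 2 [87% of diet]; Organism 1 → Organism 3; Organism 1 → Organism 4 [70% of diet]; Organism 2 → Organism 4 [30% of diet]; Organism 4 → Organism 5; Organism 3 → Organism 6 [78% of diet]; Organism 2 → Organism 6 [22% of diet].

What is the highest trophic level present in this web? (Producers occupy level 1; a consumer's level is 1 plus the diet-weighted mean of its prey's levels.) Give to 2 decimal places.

4.26

Organism 1: 1 + 1 = 2
Organism 2: 1 + (0.13×1 + 0.87×2) = 2.87
Organism 3: 1 + 2 = 3
Organism 4: 1 + (0.7×2 + 0.3×2.87) = 3.261
Organism 5: 1 + 3.261 = 4.261
Organism 6: 1 + (0.78×3 + 0.22×2.87) = 3.9714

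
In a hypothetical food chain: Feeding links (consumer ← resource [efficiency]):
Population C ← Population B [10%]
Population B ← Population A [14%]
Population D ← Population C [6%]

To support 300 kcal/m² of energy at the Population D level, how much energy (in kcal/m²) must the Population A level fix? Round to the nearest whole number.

357143 kcal/m²

Cumulative transfer efficiency: 0.14 × 0.1 × 0.06 = 0.00084
Population A energy = 300 / 0.00084 = 357143 kcal/m²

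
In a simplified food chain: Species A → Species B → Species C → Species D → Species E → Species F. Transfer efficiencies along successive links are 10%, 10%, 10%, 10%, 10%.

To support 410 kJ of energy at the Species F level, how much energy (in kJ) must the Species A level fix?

Cumulative transfer efficiency: 0.1 × 0.1 × 0.1 × 0.1 × 0.1 = 0.00001
Species A energy = 410 / 0.00001 = 41000000 kJ

41000000 kJ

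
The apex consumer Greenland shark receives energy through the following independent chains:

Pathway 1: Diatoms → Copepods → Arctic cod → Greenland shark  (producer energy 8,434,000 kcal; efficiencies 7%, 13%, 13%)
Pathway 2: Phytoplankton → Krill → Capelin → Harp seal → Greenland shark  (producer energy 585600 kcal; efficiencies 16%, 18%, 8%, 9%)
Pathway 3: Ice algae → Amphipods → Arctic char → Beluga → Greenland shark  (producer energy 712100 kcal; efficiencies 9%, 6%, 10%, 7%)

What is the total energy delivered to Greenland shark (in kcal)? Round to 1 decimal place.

Pathway 1: 8434000 × 0.07 × 0.13 × 0.13 = 9977.422 kcal
Pathway 2: 585600 × 0.16 × 0.18 × 0.08 × 0.09 = 121.430016 kcal
Pathway 3: 712100 × 0.09 × 0.06 × 0.1 × 0.07 = 26.91738 kcal
Total at Greenland shark: 9977.422 + 121.430016 + 26.91738 = 10125.769396 kcal

10125.8 kcal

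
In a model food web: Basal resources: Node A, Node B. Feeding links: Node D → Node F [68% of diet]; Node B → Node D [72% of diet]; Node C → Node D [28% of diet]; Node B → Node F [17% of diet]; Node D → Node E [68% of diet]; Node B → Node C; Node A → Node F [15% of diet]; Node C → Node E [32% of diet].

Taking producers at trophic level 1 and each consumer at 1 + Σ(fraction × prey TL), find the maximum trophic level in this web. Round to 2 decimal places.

Node C: 1 + 1 = 2
Node D: 1 + (0.28×2 + 0.72×1) = 2.28
Node E: 1 + (0.68×2.28 + 0.32×2) = 3.1904
Node F: 1 + (0.17×1 + 0.15×1 + 0.68×2.28) = 2.8704

3.19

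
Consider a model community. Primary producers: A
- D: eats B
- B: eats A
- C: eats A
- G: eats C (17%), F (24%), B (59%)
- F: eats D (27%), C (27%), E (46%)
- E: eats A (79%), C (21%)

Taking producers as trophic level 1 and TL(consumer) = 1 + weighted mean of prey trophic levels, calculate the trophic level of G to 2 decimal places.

3.33

B: 1 + 1 = 2
C: 1 + 1 = 2
D: 1 + 2 = 3
E: 1 + (0.79×1 + 0.21×2) = 2.21
F: 1 + (0.27×3 + 0.27×2 + 0.46×2.21) = 3.3666
G: 1 + (0.17×2 + 0.24×3.3666 + 0.59×2) = 3.327984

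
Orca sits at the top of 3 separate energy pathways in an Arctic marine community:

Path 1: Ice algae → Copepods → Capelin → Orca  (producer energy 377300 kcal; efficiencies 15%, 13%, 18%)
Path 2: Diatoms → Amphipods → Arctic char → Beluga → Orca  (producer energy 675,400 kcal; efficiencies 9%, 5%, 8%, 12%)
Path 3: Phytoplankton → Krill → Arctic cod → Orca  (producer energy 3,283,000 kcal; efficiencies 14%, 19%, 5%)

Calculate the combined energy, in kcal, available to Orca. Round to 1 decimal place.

5719.9 kcal

Path 1: 377300 × 0.15 × 0.13 × 0.18 = 1324.323 kcal
Path 2: 675400 × 0.09 × 0.05 × 0.08 × 0.12 = 29.17728 kcal
Path 3: 3283000 × 0.14 × 0.19 × 0.05 = 4366.39 kcal
Total at Orca: 1324.323 + 29.17728 + 4366.39 = 5719.89028 kcal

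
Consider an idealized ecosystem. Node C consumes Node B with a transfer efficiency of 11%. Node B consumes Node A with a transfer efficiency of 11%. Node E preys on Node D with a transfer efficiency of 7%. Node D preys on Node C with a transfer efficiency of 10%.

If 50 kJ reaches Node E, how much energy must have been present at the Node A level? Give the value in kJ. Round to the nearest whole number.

Cumulative transfer efficiency: 0.11 × 0.11 × 0.1 × 0.07 = 0.0000847
Node A energy = 50 / 0.0000847 = 590319 kJ

590319 kJ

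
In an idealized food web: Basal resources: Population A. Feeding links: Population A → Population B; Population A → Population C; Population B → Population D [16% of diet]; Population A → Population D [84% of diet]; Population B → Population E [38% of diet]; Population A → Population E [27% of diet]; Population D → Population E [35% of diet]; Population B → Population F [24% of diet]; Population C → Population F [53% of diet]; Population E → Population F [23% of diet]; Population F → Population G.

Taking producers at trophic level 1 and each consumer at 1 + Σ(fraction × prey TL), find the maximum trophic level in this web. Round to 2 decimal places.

4.18

Population B: 1 + 1 = 2
Population C: 1 + 1 = 2
Population D: 1 + (0.16×2 + 0.84×1) = 2.16
Population E: 1 + (0.38×2 + 0.27×1 + 0.35×2.16) = 2.786
Population F: 1 + (0.24×2 + 0.53×2 + 0.23×2.786) = 3.18078
Population G: 1 + 3.18078 = 4.18078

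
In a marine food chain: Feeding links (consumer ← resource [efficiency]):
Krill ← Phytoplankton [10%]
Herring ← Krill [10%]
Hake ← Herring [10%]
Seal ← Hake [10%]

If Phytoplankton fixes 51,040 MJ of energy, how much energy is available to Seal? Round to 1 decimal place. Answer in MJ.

Krill: 51040 × 0.1 = 5104 MJ
Herring: 5104 × 0.1 = 510.4 MJ
Hake: 510.4 × 0.1 = 51.04 MJ
Seal: 51.04 × 0.1 = 5.104 MJ

5.1 MJ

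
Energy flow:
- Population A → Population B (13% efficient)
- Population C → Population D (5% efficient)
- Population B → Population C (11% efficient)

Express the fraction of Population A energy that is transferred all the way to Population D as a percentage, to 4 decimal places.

0.0715%

Product of link efficiencies: 0.13 × 0.11 × 0.05 = 0.000715
As a percentage: 0.000715 × 100 = 0.0715%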